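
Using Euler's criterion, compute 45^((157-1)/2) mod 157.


p = 157 is prime and the exponent is (p-1)/2 = 78, so by Euler's criterion 45^78 = (45/157) = +1 or -1 mod 157.
Compute by square-and-multiply:
  78 = 64 + 8 + 4 + 2 (binary 1001110)
  Repeated squaring mod 157: 45^1 = 45, 45^2 = 141, 45^4 = 99, 45^8 = 67, 45^16 = 93, 45^32 = 14, 45^64 = 39
  45^78 = 45^64 * 45^8 * 45^4 * 45^2 = 39 * 67 * 99 * 141 mod 157
    39 * 67 = 2613 = 101 mod 157
    101 * 99 = 9999 = 108 mod 157
    108 * 141 = 15228 = 156 mod 157
  45^78 = 156 mod 157
Result 156 = p - 1 = -1 mod 157: 45 is a quadratic non-residue mod 157. As a residue in [0, p-1] the value is 156.
45^78 mod 157 = 156

156


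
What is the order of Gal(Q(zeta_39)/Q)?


|Gal(Q(zeta_39)/Q)| = phi(39)
= 24

24


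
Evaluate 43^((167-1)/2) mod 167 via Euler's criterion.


p = 167 is prime and the exponent is (p-1)/2 = 83, so by Euler's criterion 43^83 = (43/167) = +1 or -1 mod 167.
Compute by square-and-multiply:
  83 = 64 + 16 + 2 + 1 (binary 1010011)
  Repeated squaring mod 167: 43^1 = 43, 43^2 = 12, 43^4 = 144, 43^8 = 28, 43^16 = 116, 43^32 = 96, 43^64 = 31
  43^83 = 43^64 * 43^16 * 43^2 * 43^1 = 31 * 116 * 12 * 43 mod 167
    31 * 116 = 3596 = 89 mod 167
    89 * 12 = 1068 = 66 mod 167
    66 * 43 = 2838 = 166 mod 167
  43^83 = 166 mod 167
Result 166 = p - 1 = -1 mod 167: 43 is a quadratic non-residue mod 167. As a residue in [0, p-1] the value is 166.
43^83 mod 167 = 166

166


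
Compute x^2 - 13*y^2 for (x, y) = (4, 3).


x^2 - d*y^2
= 4^2 - 13*3^2
= 16 - 117
= -101

-101


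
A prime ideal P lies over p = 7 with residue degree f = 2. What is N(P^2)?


N(P^a) = p^(a*f)
= 7^(2*2)
= 7^4
= 2401

2401


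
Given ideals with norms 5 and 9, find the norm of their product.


N(IJ) = N(I) * N(J)
= 5 * 9
= 45

45


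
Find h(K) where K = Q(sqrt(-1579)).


K = Q(sqrt(-1579)). d mod 4 = 1, so D = disc(K) = d = -1579
h(K) equals the number of primitive reduced positive-definite forms (a, b, c) = a*x^2 + b*x*y + c*y^2 with b^2 - 4ac = D,
where reduced means |b| <= a <= c, with b >= 0 whenever |b| = a or a = c, and primitive means gcd(a, b, c) = 1.
Reduced forces 3a^2 <= |D| = 1579, so 1 <= a <= 22; b must have the parity of D, and c = (b^2 - D)/(4a) must be an integer >= a.
Enumerate a = 1..22, b in [-a, a]:
  a=1: (1, 1, 395)  [1]
  a=2..4: none
  a=5: (5, -1, 79), (5, 1, 79)  [2]
  a=6..10: none
  a=11: (11, -7, 37), (11, 7, 37)  [2]
  a=12..16: none
  a=17: (17, -11, 25), (17, 11, 25)  [2]
  a=18: none
  a=19: (19, -13, 23), (19, 13, 23)  [2]
  a=20..22: none
Total reduced forms: 1 + 2 + 2 + 2 + 2 = 9
h = 9

9


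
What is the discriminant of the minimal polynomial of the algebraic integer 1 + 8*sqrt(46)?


The element 1 + 8*sqrt(46) has minimal polynomial:
x^2 - 2*x - 2943
Discriminant = (-2)^2 - 4*(-2943)
= 4 + 11772
= 11776

11776


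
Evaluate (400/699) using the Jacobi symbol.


Compute (400/699) via quadratic reciprocity:
  pull out 2: (2/699) = -1  (since 699 mod 8 = 3)
  pull out 2: (2/699) = -1  (since 699 mod 8 = 3)
  pull out 2: (2/699) = -1  (since 699 mod 8 = 3)
  pull out 2: (2/699) = -1  (since 699 mod 8 = 3)
  reciprocity: (25/699) -> +(699/25)
  reduce: (24/25)
  pull out 2: (2/25) = +1  (since 25 mod 8 = 1)
  pull out 2: (2/25) = +1  (since 25 mod 8 = 1)
  pull out 2: (2/25) = +1  (since 25 mod 8 = 1)
  reciprocity: (3/25) -> +(25/3)
  reduce: (1/3)
  (1/3) = 1
Product of signs = 1

1


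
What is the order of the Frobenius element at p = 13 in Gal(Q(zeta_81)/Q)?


The Frobenius at p in Gal(Q(zeta_n)/Q) = (Z/nZ)* is the class of p, so its order is ord_81(13), the smallest k >= 1 with 13^k = 1 mod 81.
n = 81 = 3^4, phi(81) = 54; the order divides phi(n).
Divisors of 54: 1, 2, 3, 6, 9, 18, 27, 54
Repeated squaring mod 81: 13^1 = 13, 13^2 = 7, 13^4 = 49, 13^8 = 52, 13^16 = 31, 13^32 = 70
Test divisors in increasing order:
  k=1: 13^1 = 13 mod 81
  k=2: 13^2 = 7 mod 81
  k=3: 13^3 = 7 * 13 = 10 mod 81
  k=6: 13^6 = 49 * 7 = 19 mod 81
  k=9: 13^9 = 52 * 13 = 28 mod 81
  k=18: 13^18 = 31 * 7 = 55 mod 81
  k=27: 13^27 = 31 * 52 * 7 * 13 = 1 mod 81  <- first divisor giving 1
Order = 27

27


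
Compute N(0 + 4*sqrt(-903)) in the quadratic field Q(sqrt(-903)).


N(a + b*sqrt(d)) = a^2 - d*b^2
= (0)^2 - (-903)*(4)^2
= 0 + 14448
= 14448

14448


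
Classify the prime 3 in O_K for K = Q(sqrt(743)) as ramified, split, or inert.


K = Q(sqrt(743)). Since d mod 4 = 3, disc(K) = 2972.
Check p | disc: 2972 mod 3 = 2.
p does not divide disc. Compute Legendre symbol (d/p):
2^((3-1)/2) mod 3 = -1
(d/p) = -1, so p is inert: (p) stays prime with e=1, f=2, g=1.
Therefore p is inert.

inert


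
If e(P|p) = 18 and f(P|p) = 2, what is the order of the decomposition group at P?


|D_P| = e * f
= 18 * 2
= 36

36


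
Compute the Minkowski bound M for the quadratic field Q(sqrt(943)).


d = 943, d mod 4 = 3, so disc(K) = 4d = 3772; |disc(K)| = 3772
Real quadratic field, so n = 2, s = r2 = 0, r1 = 2
M = (n!/n^n) * (4/pi)^s * sqrt(|disc(K)|) = (2!/2^2) * (4/pi)^0 * sqrt(3772)
= 0.5 * 1.000000 * 61.416610
= 30.7083

30.7083


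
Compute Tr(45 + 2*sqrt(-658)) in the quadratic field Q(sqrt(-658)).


Tr(a + b*sqrt(d)) = (a + b*sqrt(d)) + (a - b*sqrt(d)) = 2a
= 2 * (45)
= 90

90


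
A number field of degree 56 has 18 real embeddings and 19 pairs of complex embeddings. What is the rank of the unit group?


By Dirichlet's unit theorem:
rank = r1 + r2 - 1
= 18 + 19 - 1
= 36

36


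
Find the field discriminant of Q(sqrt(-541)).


For K = Q(sqrt(d)) with d squarefree: disc(K) = d if d = 1 mod 4, and disc(K) = 4d if d = 2 or 3 mod 4.
Here d = -541, and d mod 4 = 3.
d = 3 mod 4, not 1 (O_K = Z[sqrt(d)]), so disc(K) = 4d = 4 * (-541) = -2164

-2164


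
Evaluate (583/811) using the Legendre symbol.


p = 811 is prime, so compute (583/811) with the reciprocity algorithm (Jacobi-symbol steps: pull out 2s via (2/n), flip via reciprocity, reduce):
  reciprocity: (583/811) -> -(811/583)
  reduce: (228/583)
  pull out 2: (2/583) = +1  (since 583 mod 8 = 7)
  pull out 2: (2/583) = +1  (since 583 mod 8 = 7)
  reciprocity: (57/583) -> +(583/57)
  reduce: (13/57)
  reciprocity: (13/57) -> +(57/13)
  reduce: (5/13)
  reciprocity: (5/13) -> +(13/5)
  reduce: (3/5)
  reciprocity: (3/5) -> +(5/3)
  reduce: (2/3)
  pull out 2: (2/3) = -1  (since 3 mod 8 = 3)
  (1/3) = 1
Product of signs = 1
(583/811) = 1

1


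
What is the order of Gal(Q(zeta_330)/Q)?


|Gal(Q(zeta_330)/Q)| = phi(330)
= 80

80


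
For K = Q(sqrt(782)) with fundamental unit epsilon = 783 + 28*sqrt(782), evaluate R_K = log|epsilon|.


epsilon = 783 + 28*sqrt(782)
= 1565.9994
R = ln(1565.9994)
= 7.3563

7.3563


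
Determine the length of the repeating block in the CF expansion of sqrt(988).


Run the CF algorithm for sqrt(988).
a_0 = floor(sqrt(988)) = 31; set m_0=0, q_0=1.
Recurrence: m' = q*a - m,  q' = (d - m'^2)/q,  a' = floor((a_0 + m')/q').
  step 1: m=31, q=27, a=2
  step 2: m=23, q=17, a=3
  step 3: m=28, q=12, a=4
  step 4: m=20, q=49, a=1
  step 5: m=29, q=3, a=20
  step 6: m=31, q=9, a=6
  step 7: m=23, q=51, a=1
  step 8: m=28, q=4, a=14
  step 9: m=28, q=51, a=1
  step 10: m=23, q=9, a=6
  step 11: m=31, q=3, a=20
  step 12: m=29, q=49, a=1
  step 13: m=20, q=12, a=4
  step 14: m=28, q=17, a=3
  step 15: m=23, q=27, a=2
  step 16: m=31, q=1, a=62
a_16 = 2*a_0 = 62, so the period closes here.
sqrt(988) = [31; 2, 3, 4, 1, 20, 6, 1, 14, 1, 6, 20, 1, 4, 3, 2, 62]
Period length = 16

16


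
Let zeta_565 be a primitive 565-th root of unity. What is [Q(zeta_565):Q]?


The degree equals Euler's totient phi(565).
565 = 5 * 113
phi(565) = 448

448


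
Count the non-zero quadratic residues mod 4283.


For prime p, the number of non-zero quadratic residues is (p-1)/2.
= (4283-1)/2
= 2141

2141


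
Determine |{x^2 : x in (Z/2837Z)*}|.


For prime p, the number of non-zero quadratic residues is (p-1)/2.
= (2837-1)/2
= 1418

1418


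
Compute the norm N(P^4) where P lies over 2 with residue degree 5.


N(P^a) = p^(a*f)
= 2^(4*5)
= 2^20
= 1048576

1048576


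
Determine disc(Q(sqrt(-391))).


For K = Q(sqrt(d)) with d squarefree: disc(K) = d if d = 1 mod 4, and disc(K) = 4d if d = 2 or 3 mod 4.
Here d = -391, and d mod 4 = 1.
d = 1 mod 4 (O_K = Z[(1+sqrt(d))/2]), so disc(K) = d = -391

-391


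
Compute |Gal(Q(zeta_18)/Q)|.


|Gal(Q(zeta_18)/Q)| = phi(18)
= 6

6


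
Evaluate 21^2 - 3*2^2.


x^2 - d*y^2
= 21^2 - 3*2^2
= 441 - 12
= 429

429


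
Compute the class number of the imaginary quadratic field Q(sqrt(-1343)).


K = Q(sqrt(-1343)). d mod 4 = 1, so D = disc(K) = d = -1343
h(K) equals the number of primitive reduced positive-definite forms (a, b, c) = a*x^2 + b*x*y + c*y^2 with b^2 - 4ac = D,
where reduced means |b| <= a <= c, with b >= 0 whenever |b| = a or a = c, and primitive means gcd(a, b, c) = 1.
Reduced forces 3a^2 <= |D| = 1343, so 1 <= a <= 21; b must have the parity of D, and c = (b^2 - D)/(4a) must be an integer >= a.
Enumerate a = 1..21, b in [-a, a]:
  a=1: (1, 1, 336)  [1]
  a=2: (2, -1, 168), (2, 1, 168)  [2]
  a=3: (3, -1, 112), (3, 1, 112)  [2]
  a=4: (4, -1, 84), (4, 1, 84)  [2]
  a=5: none
  a=6: (6, -5, 57), (6, -1, 56), (6, 1, 56), (6, 5, 57)  [4]
  a=7: (7, -1, 48), (7, 1, 48)  [2]
  a=8: (8, -1, 42), (8, 1, 42)  [2]
  a=9: (9, -5, 38), (9, 5, 38)  [2]
  a=10..11: none
  a=12: (12, -7, 29), (12, -1, 28), (12, 1, 28), (12, 7, 29)  [4]
  a=13: (13, -3, 26), (13, 3, 26)  [2]
  a=14: (14, -13, 27), (14, -1, 24), (14, 1, 24), (14, 13, 27)  [4]
  a=15: none
  a=16: (16, -1, 21), (16, 1, 21)  [2]
  a=17: (17, 17, 24)  [1]
  a=18: (18, -13, 21), (18, -5, 19), (18, 5, 19), (18, 13, 21)  [4]
  a=19..21: none
Total reduced forms: 1 + 2 + 2 + 2 + 4 + 2 + 2 + 2 + 4 + 2 + 4 + 2 + 1 + 4 = 34
h = 34

34


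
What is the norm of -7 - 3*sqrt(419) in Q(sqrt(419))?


N(a + b*sqrt(d)) = a^2 - d*b^2
= (-7)^2 - (419)*(-3)^2
= 49 - 3771
= -3722

-3722


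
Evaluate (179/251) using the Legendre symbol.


p = 251 is prime, so compute (179/251) with the reciprocity algorithm (Jacobi-symbol steps: pull out 2s via (2/n), flip via reciprocity, reduce):
  reciprocity: (179/251) -> -(251/179)
  reduce: (72/179)
  pull out 2: (2/179) = -1  (since 179 mod 8 = 3)
  pull out 2: (2/179) = -1  (since 179 mod 8 = 3)
  pull out 2: (2/179) = -1  (since 179 mod 8 = 3)
  reciprocity: (9/179) -> +(179/9)
  reduce: (8/9)
  pull out 2: (2/9) = +1  (since 9 mod 8 = 1)
  pull out 2: (2/9) = +1  (since 9 mod 8 = 1)
  pull out 2: (2/9) = +1  (since 9 mod 8 = 1)
  (1/9) = 1
Product of signs = 1
(179/251) = 1

1


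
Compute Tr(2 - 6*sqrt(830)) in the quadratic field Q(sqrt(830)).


Tr(a + b*sqrt(d)) = (a + b*sqrt(d)) + (a - b*sqrt(d)) = 2a
= 2 * (2)
= 4

4


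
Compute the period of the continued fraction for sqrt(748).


Run the CF algorithm for sqrt(748).
a_0 = floor(sqrt(748)) = 27; set m_0=0, q_0=1.
Recurrence: m' = q*a - m,  q' = (d - m'^2)/q,  a' = floor((a_0 + m')/q').
  step 1: m=27, q=19, a=2
  step 2: m=11, q=33, a=1
  step 3: m=22, q=8, a=6
  step 4: m=26, q=9, a=5
  step 5: m=19, q=43, a=1
  step 6: m=24, q=4, a=12
  step 7: m=24, q=43, a=1
  step 8: m=19, q=9, a=5
  step 9: m=26, q=8, a=6
  step 10: m=22, q=33, a=1
  step 11: m=11, q=19, a=2
  step 12: m=27, q=1, a=54
a_12 = 2*a_0 = 54, so the period closes here.
sqrt(748) = [27; 2, 1, 6, 5, 1, 12, 1, 5, 6, 1, 2, 54]
Period length = 12

12


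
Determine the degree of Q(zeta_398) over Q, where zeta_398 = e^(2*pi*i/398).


The degree equals Euler's totient phi(398).
398 = 2 * 199
phi(398) = 198

198


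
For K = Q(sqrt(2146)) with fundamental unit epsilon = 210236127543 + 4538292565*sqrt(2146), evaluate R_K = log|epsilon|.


epsilon = 210236127543 + 4538292565*sqrt(2146)
= 4.2047e+11
R = ln(4.2047e+11)
= 26.7646

26.7646


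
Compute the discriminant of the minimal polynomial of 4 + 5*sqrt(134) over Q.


The element 4 + 5*sqrt(134) has minimal polynomial:
x^2 - 8*x - 3334
Discriminant = (-8)^2 - 4*(-3334)
= 64 + 13336
= 13400

13400


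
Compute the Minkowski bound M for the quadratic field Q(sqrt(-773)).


d = -773, d mod 4 = 3, so disc(K) = 4d = -3092; |disc(K)| = 3092
Imaginary quadratic field, so n = 2, s = r2 = 1, r1 = 0
M = (n!/n^n) * (4/pi)^s * sqrt(|disc(K)|) = (2!/2^2) * (4/pi)^1 * sqrt(3092)
= 0.5 * 1.273240 * 55.605755
= 35.3997

35.3997


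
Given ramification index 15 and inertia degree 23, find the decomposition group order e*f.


|D_P| = e * f
= 15 * 23
= 345

345


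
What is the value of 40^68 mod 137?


p = 137 is prime and the exponent is (p-1)/2 = 68, so by Euler's criterion 40^68 = (40/137) = +1 or -1 mod 137.
Compute by square-and-multiply:
  68 = 64 + 4 (binary 1000100)
  Repeated squaring mod 137: 40^1 = 40, 40^2 = 93, 40^4 = 18, 40^8 = 50, 40^16 = 34, 40^32 = 60, 40^64 = 38
  40^68 = 40^64 * 40^4 = 38 * 18 mod 137
    38 * 18 = 684 = 136 mod 137
  40^68 = 136 mod 137
Result 136 = p - 1 = -1 mod 137: 40 is a quadratic non-residue mod 137. As a residue in [0, p-1] the value is 136.
40^68 mod 137 = 136

136


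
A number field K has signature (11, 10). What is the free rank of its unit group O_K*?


By Dirichlet's unit theorem:
rank = r1 + r2 - 1
= 11 + 10 - 1
= 20

20


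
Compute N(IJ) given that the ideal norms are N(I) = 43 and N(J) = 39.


N(IJ) = N(I) * N(J)
= 43 * 39
= 1677

1677


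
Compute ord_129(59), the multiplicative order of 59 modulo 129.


We want ord_129(59), the smallest k >= 1 with 59^k = 1 mod 129.
n = 129 = 3 * 43, phi(129) = 84; the order divides phi(n).
Divisors of 84: 1, 2, 3, 4, 6, 7, 12, 14, 21, 28, 42, 84
Repeated squaring mod 129: 59^1 = 59, 59^2 = 127, 59^4 = 4, 59^8 = 16, 59^16 = 127, 59^32 = 4, 59^64 = 16
Test divisors in increasing order:
  k=1: 59^1 = 59 mod 129
  k=2: 59^2 = 127 mod 129
  k=3: 59^3 = 127 * 59 = 11 mod 129
  k=4: 59^4 = 4 mod 129
  k=6: 59^6 = 4 * 127 = 121 mod 129
  k=7: 59^7 = 4 * 127 * 59 = 44 mod 129
  k=12: 59^12 = 16 * 4 = 64 mod 129
  k=14: 59^14 = 16 * 4 * 127 = 1 mod 129  <- first divisor giving 1
Order = 14

14


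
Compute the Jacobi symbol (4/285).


Compute (4/285) via quadratic reciprocity:
  pull out 2: (2/285) = -1  (since 285 mod 8 = 5)
  pull out 2: (2/285) = -1  (since 285 mod 8 = 5)
  (1/285) = 1
Product of signs = 1

1


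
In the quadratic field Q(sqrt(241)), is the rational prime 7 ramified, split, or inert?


K = Q(sqrt(241)). Since d mod 4 = 1, disc(K) = 241.
Check p | disc: 241 mod 7 = 3.
p does not divide disc. Compute Legendre symbol (d/p):
3^((7-1)/2) mod 7 = -1
(d/p) = -1, so p is inert: (p) stays prime with e=1, f=2, g=1.
Therefore p is inert.

inert


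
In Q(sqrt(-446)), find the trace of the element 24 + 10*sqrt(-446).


Tr(a + b*sqrt(d)) = (a + b*sqrt(d)) + (a - b*sqrt(d)) = 2a
= 2 * (24)
= 48

48


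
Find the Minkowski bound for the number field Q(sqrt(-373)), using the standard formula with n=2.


d = -373, d mod 4 = 3, so disc(K) = 4d = -1492; |disc(K)| = 1492
Imaginary quadratic field, so n = 2, s = r2 = 1, r1 = 0
M = (n!/n^n) * (4/pi)^s * sqrt(|disc(K)|) = (2!/2^2) * (4/pi)^1 * sqrt(1492)
= 0.5 * 1.273240 * 38.626416
= 24.5903

24.5903


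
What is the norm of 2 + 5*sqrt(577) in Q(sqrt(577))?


N(a + b*sqrt(d)) = a^2 - d*b^2
= (2)^2 - (577)*(5)^2
= 4 - 14425
= -14421

-14421


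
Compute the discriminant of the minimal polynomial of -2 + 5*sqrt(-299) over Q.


The element -2 + 5*sqrt(-299) has minimal polynomial:
x^2 + 4*x + 7479
Discriminant = (4)^2 - 4*(7479)
= 16 - 29916
= -29900

-29900


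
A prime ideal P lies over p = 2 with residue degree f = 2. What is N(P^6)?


N(P^a) = p^(a*f)
= 2^(6*2)
= 2^12
= 4096

4096


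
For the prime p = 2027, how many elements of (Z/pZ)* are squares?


For prime p, the number of non-zero quadratic residues is (p-1)/2.
= (2027-1)/2
= 1013

1013


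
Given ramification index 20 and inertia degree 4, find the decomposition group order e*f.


|D_P| = e * f
= 20 * 4
= 80

80


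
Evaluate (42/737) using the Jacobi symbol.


Compute (42/737) via quadratic reciprocity:
  pull out 2: (2/737) = +1  (since 737 mod 8 = 1)
  reciprocity: (21/737) -> +(737/21)
  reduce: (2/21)
  pull out 2: (2/21) = -1  (since 21 mod 8 = 5)
  (1/21) = 1
Product of signs = -1

-1


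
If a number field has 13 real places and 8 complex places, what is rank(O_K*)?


By Dirichlet's unit theorem:
rank = r1 + r2 - 1
= 13 + 8 - 1
= 20

20


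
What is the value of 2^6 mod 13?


p = 13 is prime and the exponent is (p-1)/2 = 6, so by Euler's criterion 2^6 = (2/13) = +1 or -1 mod 13.
Compute by square-and-multiply:
  6 = 4 + 2 (binary 110)
  Repeated squaring mod 13: 2^1 = 2, 2^2 = 4, 2^4 = 3
  2^6 = 2^4 * 2^2 = 3 * 4 mod 13
    3 * 4 = 12 = 12 mod 13
  2^6 = 12 mod 13
Result 12 = p - 1 = -1 mod 13: 2 is a quadratic non-residue mod 13. As a residue in [0, p-1] the value is 12.
2^6 mod 13 = 12

12


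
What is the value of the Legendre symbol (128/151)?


p = 151 is prime, so compute (128/151) with the reciprocity algorithm (Jacobi-symbol steps: pull out 2s via (2/n), flip via reciprocity, reduce):
  pull out 2: (2/151) = +1  (since 151 mod 8 = 7)
  pull out 2: (2/151) = +1  (since 151 mod 8 = 7)
  pull out 2: (2/151) = +1  (since 151 mod 8 = 7)
  pull out 2: (2/151) = +1  (since 151 mod 8 = 7)
  pull out 2: (2/151) = +1  (since 151 mod 8 = 7)
  pull out 2: (2/151) = +1  (since 151 mod 8 = 7)
  pull out 2: (2/151) = +1  (since 151 mod 8 = 7)
  (1/151) = 1
Product of signs = 1
(128/151) = 1

1


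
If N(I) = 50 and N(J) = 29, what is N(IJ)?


N(IJ) = N(I) * N(J)
= 50 * 29
= 1450

1450


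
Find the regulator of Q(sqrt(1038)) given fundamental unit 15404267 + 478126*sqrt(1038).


epsilon = 15404267 + 478126*sqrt(1038)
= 3.0809e+07
R = ln(3.0809e+07)
= 17.2433

17.2433


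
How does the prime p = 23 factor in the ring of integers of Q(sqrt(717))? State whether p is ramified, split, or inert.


K = Q(sqrt(717)). Since d mod 4 = 1, disc(K) = 717.
Check p | disc: 717 mod 23 = 4.
p does not divide disc. Compute Legendre symbol (d/p):
4^((23-1)/2) mod 23 = 1
(d/p) = 1, so p splits: (p) = P*P' with e=1, f=1, g=2.
Therefore p is split.

split


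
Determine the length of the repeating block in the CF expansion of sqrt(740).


Run the CF algorithm for sqrt(740).
a_0 = floor(sqrt(740)) = 27; set m_0=0, q_0=1.
Recurrence: m' = q*a - m,  q' = (d - m'^2)/q,  a' = floor((a_0 + m')/q').
  step 1: m=27, q=11, a=4
  step 2: m=17, q=41, a=1
  step 3: m=24, q=4, a=12
  step 4: m=24, q=41, a=1
  step 5: m=17, q=11, a=4
  step 6: m=27, q=1, a=54
a_6 = 2*a_0 = 54, so the period closes here.
sqrt(740) = [27; 4, 1, 12, 1, 4, 54]
Period length = 6

6


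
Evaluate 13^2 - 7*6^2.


x^2 - d*y^2
= 13^2 - 7*6^2
= 169 - 252
= -83

-83


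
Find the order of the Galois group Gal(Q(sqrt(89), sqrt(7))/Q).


The 2 square roots of distinct primes are multiplicatively independent over Q,
so [K:Q] = 2^2 and Gal(K/Q) is isomorphic to (Z/2Z)^2.
|Gal| = 2^2 = 4

4


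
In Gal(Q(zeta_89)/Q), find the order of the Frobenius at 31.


The Frobenius at p in Gal(Q(zeta_n)/Q) = (Z/nZ)* is the class of p, so its order is ord_89(31), the smallest k >= 1 with 31^k = 1 mod 89.
n = 89 = 89, phi(89) = 88; the order divides phi(n).
Divisors of 88: 1, 2, 4, 8, 11, 22, 44, 88
Repeated squaring mod 89: 31^1 = 31, 31^2 = 71, 31^4 = 57, 31^8 = 45, 31^16 = 67, 31^32 = 39, 31^64 = 8
Test divisors in increasing order:
  k=1: 31^1 = 31 mod 89
  k=2: 31^2 = 71 mod 89
  k=4: 31^4 = 57 mod 89
  k=8: 31^8 = 45 mod 89
  k=11: 31^11 = 45 * 71 * 31 = 77 mod 89
  k=22: 31^22 = 67 * 57 * 71 = 55 mod 89
  k=44: 31^44 = 39 * 45 * 57 = 88 mod 89
  k=88: 31^88 = 8 * 67 * 45 = 1 mod 89  <- first divisor giving 1
Order = 88

88


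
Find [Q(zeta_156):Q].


The degree equals Euler's totient phi(156).
156 = 2^2 * 3 * 13
phi(156) = 48

48


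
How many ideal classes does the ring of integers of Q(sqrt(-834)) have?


K = Q(sqrt(-834)). d mod 4 = 2, so D = disc(K) = 4d = -3336
h(K) equals the number of primitive reduced positive-definite forms (a, b, c) = a*x^2 + b*x*y + c*y^2 with b^2 - 4ac = D,
where reduced means |b| <= a <= c, with b >= 0 whenever |b| = a or a = c, and primitive means gcd(a, b, c) = 1.
Reduced forces 3a^2 <= |D| = 3336, so 1 <= a <= 33; b must have the parity of D, and c = (b^2 - D)/(4a) must be an integer >= a.
Enumerate a = 1..33, b in [-a, a]:
  a=1: (1, 0, 834)  [1]
  a=2: (2, 0, 417)  [1]
  a=3: (3, 0, 278)  [1]
  a=4: none
  a=5: (5, -2, 167), (5, 2, 167)  [2]
  a=6: (6, 0, 139)  [1]
  a=7..9: none
  a=10: (10, -8, 85), (10, 8, 85)  [2]
  a=11..14: none
  a=15: (15, -12, 58), (15, 12, 58)  [2]
  a=16: none
  a=17: (17, -8, 50), (17, 8, 50)  [2]
  a=18..24: none
  a=25: (25, -8, 34), (25, 8, 34)  [2]
  a=26..28: none
  a=29: (29, -12, 30), (29, 12, 30)  [2]
  a=30..33: none
Total reduced forms: 1 + 1 + 1 + 2 + 1 + 2 + 2 + 2 + 2 + 2 = 16
h = 16

16


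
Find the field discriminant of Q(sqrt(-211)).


For K = Q(sqrt(d)) with d squarefree: disc(K) = d if d = 1 mod 4, and disc(K) = 4d if d = 2 or 3 mod 4.
Here d = -211, and d mod 4 = 1.
d = 1 mod 4 (O_K = Z[(1+sqrt(d))/2]), so disc(K) = d = -211

-211


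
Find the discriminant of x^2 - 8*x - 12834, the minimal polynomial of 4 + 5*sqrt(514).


The element 4 + 5*sqrt(514) has minimal polynomial:
x^2 - 8*x - 12834
Discriminant = (-8)^2 - 4*(-12834)
= 64 + 51336
= 51400

51400


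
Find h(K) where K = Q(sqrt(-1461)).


K = Q(sqrt(-1461)). d mod 4 = 3, so D = disc(K) = 4d = -5844
h(K) equals the number of primitive reduced positive-definite forms (a, b, c) = a*x^2 + b*x*y + c*y^2 with b^2 - 4ac = D,
where reduced means |b| <= a <= c, with b >= 0 whenever |b| = a or a = c, and primitive means gcd(a, b, c) = 1.
Reduced forces 3a^2 <= |D| = 5844, so 1 <= a <= 44; b must have the parity of D, and c = (b^2 - D)/(4a) must be an integer >= a.
Enumerate a = 1..44, b in [-a, a]:
  a=1: (1, 0, 1461)  [1]
  a=2: (2, 2, 731)  [1]
  a=3: (3, 0, 487)  [1]
  a=4: none
  a=5: (5, -4, 293), (5, 4, 293)  [2]
  a=6: (6, 6, 245)  [1]
  a=7: (7, -6, 210), (7, 6, 210)  [2]
  a=8..9: none
  a=10: (10, -6, 147), (10, 6, 147)  [2]
  a=11..13: none
  a=14: (14, -6, 105), (14, 6, 105)  [2]
  a=15: (15, -6, 98), (15, 6, 98)  [2]
  a=16: none
  a=17: (17, -2, 86), (17, 2, 86)  [2]
  a=18..20: none
  a=21: (21, -6, 70), (21, 6, 70)  [2]
  a=22..24: none
  a=25: (25, -16, 61), (25, 16, 61)  [2]
  a=26..29: none
  a=30: (30, -6, 49), (30, 6, 49)  [2]
  a=31..33: none
  a=34: (34, -2, 43), (34, 2, 43)  [2]
  a=35: (35, -34, 50), (35, -6, 42), (35, 6, 42), (35, 34, 50)  [4]
  a=36..44: none
Total reduced forms: 1 + 1 + 1 + 2 + 1 + 2 + 2 + 2 + 2 + 2 + 2 + 2 + 2 + 2 + 4 = 28
h = 28

28


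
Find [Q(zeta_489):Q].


The degree equals Euler's totient phi(489).
489 = 3 * 163
phi(489) = 324

324


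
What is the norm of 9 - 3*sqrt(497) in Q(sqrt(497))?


N(a + b*sqrt(d)) = a^2 - d*b^2
= (9)^2 - (497)*(-3)^2
= 81 - 4473
= -4392

-4392


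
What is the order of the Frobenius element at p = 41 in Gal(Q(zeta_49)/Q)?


The Frobenius at p in Gal(Q(zeta_n)/Q) = (Z/nZ)* is the class of p, so its order is ord_49(41), the smallest k >= 1 with 41^k = 1 mod 49.
n = 49 = 7^2, phi(49) = 42; the order divides phi(n).
Divisors of 42: 1, 2, 3, 6, 7, 14, 21, 42
Repeated squaring mod 49: 41^1 = 41, 41^2 = 15, 41^4 = 29, 41^8 = 8, 41^16 = 15, 41^32 = 29
Test divisors in increasing order:
  k=1: 41^1 = 41 mod 49
  k=2: 41^2 = 15 mod 49
  k=3: 41^3 = 15 * 41 = 27 mod 49
  k=6: 41^6 = 29 * 15 = 43 mod 49
  k=7: 41^7 = 29 * 15 * 41 = 48 mod 49
  k=14: 41^14 = 8 * 29 * 15 = 1 mod 49  <- first divisor giving 1
Order = 14

14


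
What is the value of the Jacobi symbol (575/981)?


Compute (575/981) via quadratic reciprocity:
  reciprocity: (575/981) -> +(981/575)
  reduce: (406/575)
  pull out 2: (2/575) = +1  (since 575 mod 8 = 7)
  reciprocity: (203/575) -> -(575/203)
  reduce: (169/203)
  reciprocity: (169/203) -> +(203/169)
  reduce: (34/169)
  pull out 2: (2/169) = +1  (since 169 mod 8 = 1)
  reciprocity: (17/169) -> +(169/17)
  reduce: (16/17)
  pull out 2: (2/17) = +1  (since 17 mod 8 = 1)
  pull out 2: (2/17) = +1  (since 17 mod 8 = 1)
  pull out 2: (2/17) = +1  (since 17 mod 8 = 1)
  pull out 2: (2/17) = +1  (since 17 mod 8 = 1)
  (1/17) = 1
Product of signs = -1

-1


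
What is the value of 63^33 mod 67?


p = 67 is prime and the exponent is (p-1)/2 = 33, so by Euler's criterion 63^33 = (63/67) = +1 or -1 mod 67.
Compute by square-and-multiply:
  33 = 32 + 1 (binary 100001)
  Repeated squaring mod 67: 63^1 = 63, 63^2 = 16, 63^4 = 55, 63^8 = 10, 63^16 = 33, 63^32 = 17
  63^33 = 63^32 * 63^1 = 17 * 63 mod 67
    17 * 63 = 1071 = 66 mod 67
  63^33 = 66 mod 67
Result 66 = p - 1 = -1 mod 67: 63 is a quadratic non-residue mod 67. As a residue in [0, p-1] the value is 66.
63^33 mod 67 = 66

66


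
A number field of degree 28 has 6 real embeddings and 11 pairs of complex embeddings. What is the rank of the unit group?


By Dirichlet's unit theorem:
rank = r1 + r2 - 1
= 6 + 11 - 1
= 16

16


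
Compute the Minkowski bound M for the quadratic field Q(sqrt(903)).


d = 903, d mod 4 = 3, so disc(K) = 4d = 3612; |disc(K)| = 3612
Real quadratic field, so n = 2, s = r2 = 0, r1 = 2
M = (n!/n^n) * (4/pi)^s * sqrt(|disc(K)|) = (2!/2^2) * (4/pi)^0 * sqrt(3612)
= 0.5 * 1.000000 * 60.099917
= 30.0500

30.0500


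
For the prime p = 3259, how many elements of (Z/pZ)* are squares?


For prime p, the number of non-zero quadratic residues is (p-1)/2.
= (3259-1)/2
= 1629

1629


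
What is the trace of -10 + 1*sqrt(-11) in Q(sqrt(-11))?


Tr(a + b*sqrt(d)) = (a + b*sqrt(d)) + (a - b*sqrt(d)) = 2a
= 2 * (-10)
= -20

-20


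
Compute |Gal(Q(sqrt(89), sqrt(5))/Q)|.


The 2 square roots of distinct primes are multiplicatively independent over Q,
so [K:Q] = 2^2 and Gal(K/Q) is isomorphic to (Z/2Z)^2.
|Gal| = 2^2 = 4

4


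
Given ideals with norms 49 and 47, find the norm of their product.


N(IJ) = N(I) * N(J)
= 49 * 47
= 2303

2303


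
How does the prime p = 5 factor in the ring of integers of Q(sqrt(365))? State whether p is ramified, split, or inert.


K = Q(sqrt(365)). Since d mod 4 = 1, disc(K) = 365.
Check p | disc: 365 mod 5 = 0.
p divides disc, so p ramifies: (p) = P^2 with e=2, f=1, g=1.
Therefore p is ramified.

ramified


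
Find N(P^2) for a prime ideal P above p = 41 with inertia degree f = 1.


N(P^a) = p^(a*f)
= 41^(2*1)
= 41^2
= 1681

1681


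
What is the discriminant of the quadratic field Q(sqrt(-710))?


For K = Q(sqrt(d)) with d squarefree: disc(K) = d if d = 1 mod 4, and disc(K) = 4d if d = 2 or 3 mod 4.
Here d = -710, and d mod 4 = 2.
d = 2 mod 4, not 1 (O_K = Z[sqrt(d)]), so disc(K) = 4d = 4 * (-710) = -2840

-2840


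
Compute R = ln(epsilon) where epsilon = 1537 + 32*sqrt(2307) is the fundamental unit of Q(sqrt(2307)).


epsilon = 1537 + 32*sqrt(2307)
= 3073.9997
R = ln(3073.9997)
= 8.0307

8.0307


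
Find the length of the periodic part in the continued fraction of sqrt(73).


Run the CF algorithm for sqrt(73).
a_0 = floor(sqrt(73)) = 8; set m_0=0, q_0=1.
Recurrence: m' = q*a - m,  q' = (d - m'^2)/q,  a' = floor((a_0 + m')/q').
  step 1: m=8, q=9, a=1
  step 2: m=1, q=8, a=1
  step 3: m=7, q=3, a=5
  step 4: m=8, q=3, a=5
  step 5: m=7, q=8, a=1
  step 6: m=1, q=9, a=1
  step 7: m=8, q=1, a=16
a_7 = 2*a_0 = 16, so the period closes here.
sqrt(73) = [8; 1, 1, 5, 5, 1, 1, 16]
Period length = 7

7


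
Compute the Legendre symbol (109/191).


p = 191 is prime, so compute (109/191) with the reciprocity algorithm (Jacobi-symbol steps: pull out 2s via (2/n), flip via reciprocity, reduce):
  reciprocity: (109/191) -> +(191/109)
  reduce: (82/109)
  pull out 2: (2/109) = -1  (since 109 mod 8 = 5)
  reciprocity: (41/109) -> +(109/41)
  reduce: (27/41)
  reciprocity: (27/41) -> +(41/27)
  reduce: (14/27)
  pull out 2: (2/27) = -1  (since 27 mod 8 = 3)
  reciprocity: (7/27) -> -(27/7)
  reduce: (6/7)
  pull out 2: (2/7) = +1  (since 7 mod 8 = 7)
  reciprocity: (3/7) -> -(7/3)
  reduce: (1/3)
  (1/3) = 1
Product of signs = 1
(109/191) = 1

1


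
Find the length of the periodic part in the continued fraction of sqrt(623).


Run the CF algorithm for sqrt(623).
a_0 = floor(sqrt(623)) = 24; set m_0=0, q_0=1.
Recurrence: m' = q*a - m,  q' = (d - m'^2)/q,  a' = floor((a_0 + m')/q').
  step 1: m=24, q=47, a=1
  step 2: m=23, q=2, a=23
  step 3: m=23, q=47, a=1
  step 4: m=24, q=1, a=48
a_4 = 2*a_0 = 48, so the period closes here.
sqrt(623) = [24; 1, 23, 1, 48]
Period length = 4

4


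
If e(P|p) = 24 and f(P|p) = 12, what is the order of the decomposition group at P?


|D_P| = e * f
= 24 * 12
= 288

288


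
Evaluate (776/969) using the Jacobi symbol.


Compute (776/969) via quadratic reciprocity:
  pull out 2: (2/969) = +1  (since 969 mod 8 = 1)
  pull out 2: (2/969) = +1  (since 969 mod 8 = 1)
  pull out 2: (2/969) = +1  (since 969 mod 8 = 1)
  reciprocity: (97/969) -> +(969/97)
  reduce: (96/97)
  pull out 2: (2/97) = +1  (since 97 mod 8 = 1)
  pull out 2: (2/97) = +1  (since 97 mod 8 = 1)
  pull out 2: (2/97) = +1  (since 97 mod 8 = 1)
  pull out 2: (2/97) = +1  (since 97 mod 8 = 1)
  pull out 2: (2/97) = +1  (since 97 mod 8 = 1)
  reciprocity: (3/97) -> +(97/3)
  reduce: (1/3)
  (1/3) = 1
Product of signs = 1

1


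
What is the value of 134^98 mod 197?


p = 197 is prime and the exponent is (p-1)/2 = 98, so by Euler's criterion 134^98 = (134/197) = +1 or -1 mod 197.
Compute by square-and-multiply:
  98 = 64 + 32 + 2 (binary 1100010)
  Repeated squaring mod 197: 134^1 = 134, 134^2 = 29, 134^4 = 53, 134^8 = 51, 134^16 = 40, 134^32 = 24, 134^64 = 182
  134^98 = 134^64 * 134^32 * 134^2 = 182 * 24 * 29 mod 197
    182 * 24 = 4368 = 34 mod 197
    34 * 29 = 986 = 1 mod 197
  134^98 = 1 mod 197
Result 1: 134 is a quadratic residue mod 197.
134^98 mod 197 = 1

1


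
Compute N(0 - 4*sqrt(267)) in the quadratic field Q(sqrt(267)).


N(a + b*sqrt(d)) = a^2 - d*b^2
= (0)^2 - (267)*(-4)^2
= 0 - 4272
= -4272

-4272


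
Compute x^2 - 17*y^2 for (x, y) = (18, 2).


x^2 - d*y^2
= 18^2 - 17*2^2
= 324 - 68
= 256

256


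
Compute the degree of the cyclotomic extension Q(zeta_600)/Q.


The degree equals Euler's totient phi(600).
600 = 2^3 * 3 * 5^2
phi(600) = 160

160


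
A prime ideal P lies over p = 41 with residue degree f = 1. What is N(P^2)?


N(P^a) = p^(a*f)
= 41^(2*1)
= 41^2
= 1681

1681


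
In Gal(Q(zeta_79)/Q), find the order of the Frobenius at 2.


The Frobenius at p in Gal(Q(zeta_n)/Q) = (Z/nZ)* is the class of p, so its order is ord_79(2), the smallest k >= 1 with 2^k = 1 mod 79.
n = 79 = 79, phi(79) = 78; the order divides phi(n).
Divisors of 78: 1, 2, 3, 6, 13, 26, 39, 78
Repeated squaring mod 79: 2^1 = 2, 2^2 = 4, 2^4 = 16, 2^8 = 19, 2^16 = 45, 2^32 = 50, 2^64 = 51
Test divisors in increasing order:
  k=1: 2^1 = 2 mod 79
  k=2: 2^2 = 4 mod 79
  k=3: 2^3 = 4 * 2 = 8 mod 79
  k=6: 2^6 = 16 * 4 = 64 mod 79
  k=13: 2^13 = 19 * 16 * 2 = 55 mod 79
  k=26: 2^26 = 45 * 19 * 4 = 23 mod 79
  k=39: 2^39 = 50 * 16 * 4 * 2 = 1 mod 79  <- first divisor giving 1
Order = 39

39


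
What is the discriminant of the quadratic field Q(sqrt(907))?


For K = Q(sqrt(d)) with d squarefree: disc(K) = d if d = 1 mod 4, and disc(K) = 4d if d = 2 or 3 mod 4.
Here d = 907, and d mod 4 = 3.
d = 3 mod 4, not 1 (O_K = Z[sqrt(d)]), so disc(K) = 4d = 4 * (907) = 3628

3628


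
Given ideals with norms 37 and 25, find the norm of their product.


N(IJ) = N(I) * N(J)
= 37 * 25
= 925

925


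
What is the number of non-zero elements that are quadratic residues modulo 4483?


For prime p, the number of non-zero quadratic residues is (p-1)/2.
= (4483-1)/2
= 2241

2241


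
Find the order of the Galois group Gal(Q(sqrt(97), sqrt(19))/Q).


The 2 square roots of distinct primes are multiplicatively independent over Q,
so [K:Q] = 2^2 and Gal(K/Q) is isomorphic to (Z/2Z)^2.
|Gal| = 2^2 = 4

4


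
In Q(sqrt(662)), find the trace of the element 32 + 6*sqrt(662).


Tr(a + b*sqrt(d)) = (a + b*sqrt(d)) + (a - b*sqrt(d)) = 2a
= 2 * (32)
= 64

64


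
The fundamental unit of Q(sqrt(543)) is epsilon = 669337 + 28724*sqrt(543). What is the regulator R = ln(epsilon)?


epsilon = 669337 + 28724*sqrt(543)
= 1.3387e+06
R = ln(1.3387e+06)
= 14.1072

14.1072


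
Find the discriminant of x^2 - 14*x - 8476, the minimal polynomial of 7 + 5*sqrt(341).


The element 7 + 5*sqrt(341) has minimal polynomial:
x^2 - 14*x - 8476
Discriminant = (-14)^2 - 4*(-8476)
= 196 + 33904
= 34100

34100


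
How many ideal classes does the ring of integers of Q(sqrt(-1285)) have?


K = Q(sqrt(-1285)). d mod 4 = 3, so D = disc(K) = 4d = -5140
h(K) equals the number of primitive reduced positive-definite forms (a, b, c) = a*x^2 + b*x*y + c*y^2 with b^2 - 4ac = D,
where reduced means |b| <= a <= c, with b >= 0 whenever |b| = a or a = c, and primitive means gcd(a, b, c) = 1.
Reduced forces 3a^2 <= |D| = 5140, so 1 <= a <= 41; b must have the parity of D, and c = (b^2 - D)/(4a) must be an integer >= a.
Enumerate a = 1..41, b in [-a, a]:
  a=1: (1, 0, 1285)  [1]
  a=2: (2, 2, 643)  [1]
  a=3..4: none
  a=5: (5, 0, 257)  [1]
  a=6..9: none
  a=10: (10, 10, 131)  [1]
  a=11..18: none
  a=19: (19, -16, 71), (19, 16, 71)  [2]
  a=20..22: none
  a=23: (23, -14, 58), (23, 14, 58)  [2]
  a=24..28: none
  a=29: (29, -14, 46), (29, 14, 46)  [2]
  a=30..36: none
  a=37: (37, -22, 38), (37, 22, 38)  [2]
  a=38..41: none
Total reduced forms: 1 + 1 + 1 + 1 + 2 + 2 + 2 + 2 = 12
h = 12

12


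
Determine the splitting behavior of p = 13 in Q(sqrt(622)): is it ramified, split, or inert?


K = Q(sqrt(622)). Since d mod 4 = 2, disc(K) = 2488.
Check p | disc: 2488 mod 13 = 5.
p does not divide disc. Compute Legendre symbol (d/p):
11^((13-1)/2) mod 13 = -1
(d/p) = -1, so p is inert: (p) stays prime with e=1, f=2, g=1.
Therefore p is inert.

inert


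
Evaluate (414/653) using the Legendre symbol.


p = 653 is prime, so compute (414/653) with the reciprocity algorithm (Jacobi-symbol steps: pull out 2s via (2/n), flip via reciprocity, reduce):
  pull out 2: (2/653) = -1  (since 653 mod 8 = 5)
  reciprocity: (207/653) -> +(653/207)
  reduce: (32/207)
  pull out 2: (2/207) = +1  (since 207 mod 8 = 7)
  pull out 2: (2/207) = +1  (since 207 mod 8 = 7)
  pull out 2: (2/207) = +1  (since 207 mod 8 = 7)
  pull out 2: (2/207) = +1  (since 207 mod 8 = 7)
  pull out 2: (2/207) = +1  (since 207 mod 8 = 7)
  (1/207) = 1
Product of signs = -1
(414/653) = -1

-1


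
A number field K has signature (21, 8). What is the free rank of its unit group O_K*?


By Dirichlet's unit theorem:
rank = r1 + r2 - 1
= 21 + 8 - 1
= 28

28


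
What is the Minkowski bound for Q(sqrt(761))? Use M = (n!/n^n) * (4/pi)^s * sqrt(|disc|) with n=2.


d = 761, d mod 4 = 1, so disc(K) = d = 761; |disc(K)| = 761
Real quadratic field, so n = 2, s = r2 = 0, r1 = 2
M = (n!/n^n) * (4/pi)^s * sqrt(|disc(K)|) = (2!/2^2) * (4/pi)^0 * sqrt(761)
= 0.5 * 1.000000 * 27.586228
= 13.7931

13.7931


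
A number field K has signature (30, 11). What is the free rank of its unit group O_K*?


By Dirichlet's unit theorem:
rank = r1 + r2 - 1
= 30 + 11 - 1
= 40

40


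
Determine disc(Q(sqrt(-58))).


For K = Q(sqrt(d)) with d squarefree: disc(K) = d if d = 1 mod 4, and disc(K) = 4d if d = 2 or 3 mod 4.
Here d = -58, and d mod 4 = 2.
d = 2 mod 4, not 1 (O_K = Z[sqrt(d)]), so disc(K) = 4d = 4 * (-58) = -232

-232


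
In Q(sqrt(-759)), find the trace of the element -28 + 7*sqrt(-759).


Tr(a + b*sqrt(d)) = (a + b*sqrt(d)) + (a - b*sqrt(d)) = 2a
= 2 * (-28)
= -56

-56


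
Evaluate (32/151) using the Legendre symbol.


p = 151 is prime, so compute (32/151) with the reciprocity algorithm (Jacobi-symbol steps: pull out 2s via (2/n), flip via reciprocity, reduce):
  pull out 2: (2/151) = +1  (since 151 mod 8 = 7)
  pull out 2: (2/151) = +1  (since 151 mod 8 = 7)
  pull out 2: (2/151) = +1  (since 151 mod 8 = 7)
  pull out 2: (2/151) = +1  (since 151 mod 8 = 7)
  pull out 2: (2/151) = +1  (since 151 mod 8 = 7)
  (1/151) = 1
Product of signs = 1
(32/151) = 1

1


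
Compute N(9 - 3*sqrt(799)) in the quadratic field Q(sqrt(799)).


N(a + b*sqrt(d)) = a^2 - d*b^2
= (9)^2 - (799)*(-3)^2
= 81 - 7191
= -7110

-7110


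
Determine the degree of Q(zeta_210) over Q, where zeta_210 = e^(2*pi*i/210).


The degree equals Euler's totient phi(210).
210 = 2 * 3 * 5 * 7
phi(210) = 48

48


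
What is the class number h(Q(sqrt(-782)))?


K = Q(sqrt(-782)). d mod 4 = 2, so D = disc(K) = 4d = -3128
h(K) equals the number of primitive reduced positive-definite forms (a, b, c) = a*x^2 + b*x*y + c*y^2 with b^2 - 4ac = D,
where reduced means |b| <= a <= c, with b >= 0 whenever |b| = a or a = c, and primitive means gcd(a, b, c) = 1.
Reduced forces 3a^2 <= |D| = 3128, so 1 <= a <= 32; b must have the parity of D, and c = (b^2 - D)/(4a) must be an integer >= a.
Enumerate a = 1..32, b in [-a, a]:
  a=1: (1, 0, 782)  [1]
  a=2: (2, 0, 391)  [1]
  a=3: (3, -2, 261), (3, 2, 261)  [2]
  a=4..5: none
  a=6: (6, -4, 131), (6, 4, 131)  [2]
  a=7: (7, -6, 113), (7, 6, 113)  [2]
  a=8: none
  a=9: (9, -2, 87), (9, 2, 87)  [2]
  a=10..13: none
  a=14: (14, -8, 57), (14, 8, 57)  [2]
  a=15..16: none
  a=17: (17, 0, 46)  [1]
  a=18: (18, -16, 47), (18, 16, 47)  [2]
  a=19: (19, -8, 42), (19, 8, 42)  [2]
  a=20: none
  a=21: (21, -20, 42), (21, -8, 38), (21, 8, 38), (21, 20, 42)  [4]
  a=22: none
  a=23: (23, 0, 34)  [1]
  a=24..26: none
  a=27: (27, -2, 29), (27, 2, 29)  [2]
  a=28..32: none
Total reduced forms: 1 + 1 + 2 + 2 + 2 + 2 + 2 + 1 + 2 + 2 + 4 + 1 + 2 = 24
h = 24

24


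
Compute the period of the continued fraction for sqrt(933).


Run the CF algorithm for sqrt(933).
a_0 = floor(sqrt(933)) = 30; set m_0=0, q_0=1.
Recurrence: m' = q*a - m,  q' = (d - m'^2)/q,  a' = floor((a_0 + m')/q').
  step 1: m=30, q=33, a=1
  step 2: m=3, q=28, a=1
  step 3: m=25, q=11, a=5
  step 4: m=30, q=3, a=20
  step 5: m=30, q=11, a=5
  step 6: m=25, q=28, a=1
  step 7: m=3, q=33, a=1
  step 8: m=30, q=1, a=60
a_8 = 2*a_0 = 60, so the period closes here.
sqrt(933) = [30; 1, 1, 5, 20, 5, 1, 1, 60]
Period length = 8

8


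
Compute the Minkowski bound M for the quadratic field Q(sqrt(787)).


d = 787, d mod 4 = 3, so disc(K) = 4d = 3148; |disc(K)| = 3148
Real quadratic field, so n = 2, s = r2 = 0, r1 = 2
M = (n!/n^n) * (4/pi)^s * sqrt(|disc(K)|) = (2!/2^2) * (4/pi)^0 * sqrt(3148)
= 0.5 * 1.000000 * 56.107041
= 28.0535

28.0535


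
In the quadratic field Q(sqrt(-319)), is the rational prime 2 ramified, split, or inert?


K = Q(sqrt(-319)). Since d mod 4 = 1, disc(K) = -319.
Check p | disc: -319 mod 2 = 1.
p=2 does not divide disc (d is 1 mod 4). 2 splits iff d = 1 mod 8.
d mod 8 = 1, so (d/2) = 1.
(d/p) = 1, so p splits: (p) = P*P' with e=1, f=1, g=2.
Therefore p is split.

split


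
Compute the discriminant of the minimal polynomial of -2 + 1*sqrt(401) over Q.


The element -2 + 1*sqrt(401) has minimal polynomial:
x^2 + 4*x - 397
Discriminant = (4)^2 - 4*(-397)
= 16 + 1588
= 1604

1604


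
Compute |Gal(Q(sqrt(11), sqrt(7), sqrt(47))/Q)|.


The 3 square roots of distinct primes are multiplicatively independent over Q,
so [K:Q] = 2^3 and Gal(K/Q) is isomorphic to (Z/2Z)^3.
|Gal| = 2^3 = 8

8


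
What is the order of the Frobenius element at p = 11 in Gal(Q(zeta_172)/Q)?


The Frobenius at p in Gal(Q(zeta_n)/Q) = (Z/nZ)* is the class of p, so its order is ord_172(11), the smallest k >= 1 with 11^k = 1 mod 172.
n = 172 = 2^2 * 43, phi(172) = 84; the order divides phi(n).
Divisors of 84: 1, 2, 3, 4, 6, 7, 12, 14, 21, 28, 42, 84
Repeated squaring mod 172: 11^1 = 11, 11^2 = 121, 11^4 = 21, 11^8 = 97, 11^16 = 121, 11^32 = 21, 11^64 = 97
Test divisors in increasing order:
  k=1: 11^1 = 11 mod 172
  k=2: 11^2 = 121 mod 172
  k=3: 11^3 = 121 * 11 = 127 mod 172
  k=4: 11^4 = 21 mod 172
  k=6: 11^6 = 21 * 121 = 133 mod 172
  k=7: 11^7 = 21 * 121 * 11 = 87 mod 172
  k=12: 11^12 = 97 * 21 = 145 mod 172
  k=14: 11^14 = 97 * 21 * 121 = 1 mod 172  <- first divisor giving 1
Order = 14

14
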